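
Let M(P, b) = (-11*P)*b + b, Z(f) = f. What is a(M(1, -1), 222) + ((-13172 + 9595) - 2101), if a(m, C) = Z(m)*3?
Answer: -5648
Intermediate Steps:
M(P, b) = b - 11*P*b (M(P, b) = -11*P*b + b = b - 11*P*b)
a(m, C) = 3*m (a(m, C) = m*3 = 3*m)
a(M(1, -1), 222) + ((-13172 + 9595) - 2101) = 3*(-(1 - 11*1)) + ((-13172 + 9595) - 2101) = 3*(-(1 - 11)) + (-3577 - 2101) = 3*(-1*(-10)) - 5678 = 3*10 - 5678 = 30 - 5678 = -5648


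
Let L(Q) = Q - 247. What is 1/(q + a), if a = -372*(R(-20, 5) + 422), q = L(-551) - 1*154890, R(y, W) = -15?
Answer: -1/307092 ≈ -3.2564e-6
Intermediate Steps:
L(Q) = -247 + Q
q = -155688 (q = (-247 - 551) - 1*154890 = -798 - 154890 = -155688)
a = -151404 (a = -372*(-15 + 422) = -372*407 = -151404)
1/(q + a) = 1/(-155688 - 151404) = 1/(-307092) = -1/307092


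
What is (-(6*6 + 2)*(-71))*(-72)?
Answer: -194256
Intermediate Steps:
(-(6*6 + 2)*(-71))*(-72) = (-(36 + 2)*(-71))*(-72) = (-1*38*(-71))*(-72) = -38*(-71)*(-72) = 2698*(-72) = -194256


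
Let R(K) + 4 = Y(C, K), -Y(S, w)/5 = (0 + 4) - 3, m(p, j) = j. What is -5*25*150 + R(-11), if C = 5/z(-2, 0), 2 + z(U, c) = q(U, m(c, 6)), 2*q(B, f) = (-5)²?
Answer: -18759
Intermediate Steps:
q(B, f) = 25/2 (q(B, f) = (½)*(-5)² = (½)*25 = 25/2)
z(U, c) = 21/2 (z(U, c) = -2 + 25/2 = 21/2)
C = 10/21 (C = 5/(21/2) = 5*(2/21) = 10/21 ≈ 0.47619)
Y(S, w) = -5 (Y(S, w) = -5*((0 + 4) - 3) = -5*(4 - 3) = -5*1 = -5)
R(K) = -9 (R(K) = -4 - 5 = -9)
-5*25*150 + R(-11) = -5*25*150 - 9 = -125*150 - 9 = -18750 - 9 = -18759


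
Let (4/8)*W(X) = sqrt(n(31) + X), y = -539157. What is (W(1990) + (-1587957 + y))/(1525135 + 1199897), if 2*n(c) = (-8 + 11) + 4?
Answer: -354519/454172 + sqrt(886)/908344 ≈ -0.78055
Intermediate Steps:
n(c) = 7/2 (n(c) = ((-8 + 11) + 4)/2 = (3 + 4)/2 = (1/2)*7 = 7/2)
W(X) = 2*sqrt(7/2 + X)
(W(1990) + (-1587957 + y))/(1525135 + 1199897) = (sqrt(14 + 4*1990) + (-1587957 - 539157))/(1525135 + 1199897) = (sqrt(14 + 7960) - 2127114)/2725032 = (sqrt(7974) - 2127114)*(1/2725032) = (3*sqrt(886) - 2127114)*(1/2725032) = (-2127114 + 3*sqrt(886))*(1/2725032) = -354519/454172 + sqrt(886)/908344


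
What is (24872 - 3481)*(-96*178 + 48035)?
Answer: 661987277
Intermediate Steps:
(24872 - 3481)*(-96*178 + 48035) = 21391*(-17088 + 48035) = 21391*30947 = 661987277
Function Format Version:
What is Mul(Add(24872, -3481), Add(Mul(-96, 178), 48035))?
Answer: 661987277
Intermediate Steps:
Mul(Add(24872, -3481), Add(Mul(-96, 178), 48035)) = Mul(21391, Add(-17088, 48035)) = Mul(21391, 30947) = 661987277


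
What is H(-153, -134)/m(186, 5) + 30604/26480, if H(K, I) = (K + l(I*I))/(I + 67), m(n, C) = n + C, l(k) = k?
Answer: -19946013/84716140 ≈ -0.23545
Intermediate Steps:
m(n, C) = C + n
H(K, I) = (K + I²)/(67 + I) (H(K, I) = (K + I*I)/(I + 67) = (K + I²)/(67 + I))
H(-153, -134)/m(186, 5) + 30604/26480 = ((-153 + (-134)²)/(67 - 134))/(5 + 186) + 30604/26480 = ((-153 + 17956)/(-67))/191 + 30604*(1/26480) = -1/67*17803*(1/191) + 7651/6620 = -17803/67*1/191 + 7651/6620 = -17803/12797 + 7651/6620 = -19946013/84716140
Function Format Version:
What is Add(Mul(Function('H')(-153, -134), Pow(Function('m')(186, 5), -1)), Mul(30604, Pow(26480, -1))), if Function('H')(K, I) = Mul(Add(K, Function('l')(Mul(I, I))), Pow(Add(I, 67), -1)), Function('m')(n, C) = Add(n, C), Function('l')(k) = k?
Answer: Rational(-19946013, 84716140) ≈ -0.23545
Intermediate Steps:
Function('m')(n, C) = Add(C, n)
Function('H')(K, I) = Mul(Pow(Add(67, I), -1), Add(K, Pow(I, 2))) (Function('H')(K, I) = Mul(Add(K, Mul(I, I)), Pow(Add(I, 67), -1)) = Mul(Add(K, Pow(I, 2)), Pow(Add(67, I), -1)) = Mul(Pow(Add(67, I), -1), Add(K, Pow(I, 2))))
Add(Mul(Function('H')(-153, -134), Pow(Function('m')(186, 5), -1)), Mul(30604, Pow(26480, -1))) = Add(Mul(Mul(Pow(Add(67, -134), -1), Add(-153, Pow(-134, 2))), Pow(Add(5, 186), -1)), Mul(30604, Pow(26480, -1))) = Add(Mul(Mul(Pow(-67, -1), Add(-153, 17956)), Pow(191, -1)), Mul(30604, Rational(1, 26480))) = Add(Mul(Mul(Rational(-1, 67), 17803), Rational(1, 191)), Rational(7651, 6620)) = Add(Mul(Rational(-17803, 67), Rational(1, 191)), Rational(7651, 6620)) = Add(Rational(-17803, 12797), Rational(7651, 6620)) = Rational(-19946013, 84716140)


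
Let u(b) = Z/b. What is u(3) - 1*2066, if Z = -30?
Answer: -2076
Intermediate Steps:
u(b) = -30/b
u(3) - 1*2066 = -30/3 - 1*2066 = -30*1/3 - 2066 = -10 - 2066 = -2076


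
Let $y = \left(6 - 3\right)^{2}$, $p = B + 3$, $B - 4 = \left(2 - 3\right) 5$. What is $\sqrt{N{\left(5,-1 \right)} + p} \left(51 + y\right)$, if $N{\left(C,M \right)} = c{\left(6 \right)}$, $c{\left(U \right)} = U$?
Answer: $120 \sqrt{2} \approx 169.71$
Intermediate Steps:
$B = -1$ ($B = 4 + \left(2 - 3\right) 5 = 4 - 5 = -1$)
$N{\left(C,M \right)} = 6$
$p = 2$ ($p = -1 + 3 = 2$)
$y = 9$ ($y = 3^{2} = 9$)
$\sqrt{N{\left(5,-1 \right)} + p} \left(51 + y\right) = \sqrt{6 + 2} \left(51 + 9\right) = \sqrt{8} \cdot 60 = 2 \sqrt{2} \cdot 60 = 120 \sqrt{2}$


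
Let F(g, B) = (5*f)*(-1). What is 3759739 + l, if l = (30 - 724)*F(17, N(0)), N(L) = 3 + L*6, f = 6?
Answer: 3780559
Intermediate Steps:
N(L) = 3 + 6*L
F(g, B) = -30 (F(g, B) = (5*6)*(-1) = 30*(-1) = -30)
l = 20820 (l = (30 - 724)*(-30) = -694*(-30) = 20820)
3759739 + l = 3759739 + 20820 = 3780559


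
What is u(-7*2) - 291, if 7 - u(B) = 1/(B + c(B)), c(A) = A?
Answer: -7951/28 ≈ -283.96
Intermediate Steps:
u(B) = 7 - 1/(2*B) (u(B) = 7 - 1/(B + B) = 7 - 1/(2*B))
u(-7*2) - 291 = (7 - 1/(2*((-7*2)))) - 291 = (7 - ½/(-14)) - 291 = (7 - ½*(-1/14)) - 291 = (7 + 1/28) - 291 = 197/28 - 291 = -7951/28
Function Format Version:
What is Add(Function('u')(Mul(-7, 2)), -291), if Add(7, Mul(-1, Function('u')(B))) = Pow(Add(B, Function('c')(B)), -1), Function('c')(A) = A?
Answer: Rational(-7951, 28) ≈ -283.96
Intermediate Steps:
Function('u')(B) = Add(7, Mul(Rational(-1, 2), Pow(B, -1))) (Function('u')(B) = Add(7, Mul(-1, Pow(Add(B, B), -1))) = Add(7, Mul(-1, Pow(Mul(2, B), -1))) = Add(7, Mul(-1, Mul(Rational(1, 2), Pow(B, -1)))) = Add(7, Mul(Rational(-1, 2), Pow(B, -1))))
Add(Function('u')(Mul(-7, 2)), -291) = Add(Add(7, Mul(Rational(-1, 2), Pow(Mul(-7, 2), -1))), -291) = Add(Add(7, Mul(Rational(-1, 2), Pow(-14, -1))), -291) = Add(Add(7, Mul(Rational(-1, 2), Rational(-1, 14))), -291) = Add(Add(7, Rational(1, 28)), -291) = Add(Rational(197, 28), -291) = Rational(-7951, 28)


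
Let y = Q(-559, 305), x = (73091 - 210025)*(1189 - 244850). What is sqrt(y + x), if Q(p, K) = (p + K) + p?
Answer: sqrt(33365474561) ≈ 1.8266e+5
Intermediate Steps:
Q(p, K) = K + 2*p (Q(p, K) = (K + p) + p = K + 2*p)
x = 33365475374 (x = -136934*(-243661) = 33365475374)
y = -813 (y = 305 + 2*(-559) = 305 - 1118 = -813)
sqrt(y + x) = sqrt(-813 + 33365475374) = sqrt(33365474561)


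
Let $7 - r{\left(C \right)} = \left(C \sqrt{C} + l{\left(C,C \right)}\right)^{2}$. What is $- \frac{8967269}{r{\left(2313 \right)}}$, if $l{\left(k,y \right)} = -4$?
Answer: $\frac{6164737539142573}{8507095141872112146} + \frac{4609176266 \sqrt{257}}{1417849190312018691} \approx 0.00072471$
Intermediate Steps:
$r{\left(C \right)} = 7 - \left(-4 + C^{\frac{3}{2}}\right)^{2}$ ($r{\left(C \right)} = 7 - \left(C \sqrt{C} - 4\right)^{2} = 7 - \left(C^{\frac{3}{2}} - 4\right)^{2} = 7 - \left(-4 + C^{\frac{3}{2}}\right)^{2}$)
$- \frac{8967269}{r{\left(2313 \right)}} = - \frac{8967269}{7 - \left(-4 + 2313^{\frac{3}{2}}\right)^{2}} = - \frac{8967269}{7 - \left(-4 + 6939 \sqrt{257}\right)^{2}}$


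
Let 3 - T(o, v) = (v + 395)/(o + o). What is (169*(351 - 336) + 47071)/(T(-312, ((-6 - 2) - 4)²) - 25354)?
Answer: -30954144/15818485 ≈ -1.9568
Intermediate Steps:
T(o, v) = 3 - (395 + v)/(2*o) (T(o, v) = 3 - (v + 395)/(o + o) = 3 - (395 + v)/(2*o))
(169*(351 - 336) + 47071)/(T(-312, ((-6 - 2) - 4)²) - 25354) = (169*(351 - 336) + 47071)/((½)*(-395 - ((-6 - 2) - 4)² + 6*(-312))/(-312) - 25354) = (169*15 + 47071)/((½)*(-1/312)*(-395 - (-8 - 4)² - 1872) - 25354) = (2535 + 47071)/((½)*(-1/312)*(-395 - 1*(-12)² - 1872) - 25354) = 49606/((½)*(-1/312)*(-395 - 1*144 - 1872) - 25354) = 49606/((½)*(-1/312)*(-395 - 144 - 1872) - 25354) = 49606/((½)*(-1/312)*(-2411) - 25354) = 49606/(2411/624 - 25354) = 49606/(-15818485/624) = 49606*(-624/15818485) = -30954144/15818485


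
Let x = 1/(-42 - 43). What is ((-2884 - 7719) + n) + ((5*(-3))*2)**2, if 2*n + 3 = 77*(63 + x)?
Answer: -1237507/170 ≈ -7279.5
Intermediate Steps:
x = -1/85 (x = 1/(-85) = -1/85 ≈ -0.011765)
n = 412003/170 (n = -3/2 + (77*(63 - 1/85))/2 = -3/2 + (77*(5354/85))/2 = -3/2 + (1/2)*(412258/85) = -3/2 + 206129/85 = 412003/170 ≈ 2423.5)
((-2884 - 7719) + n) + ((5*(-3))*2)**2 = ((-2884 - 7719) + 412003/170) + ((5*(-3))*2)**2 = (-10603 + 412003/170) + (-15*2)**2 = -1390507/170 + (-30)**2 = -1390507/170 + 900 = -1237507/170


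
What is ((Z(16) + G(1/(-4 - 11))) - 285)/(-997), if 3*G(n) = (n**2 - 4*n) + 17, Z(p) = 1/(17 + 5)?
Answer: 4146083/14805450 ≈ 0.28004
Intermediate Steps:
Z(p) = 1/22
G(n) = 17/3 - 4*n/3 + n**2/3 (G(n) = ((n**2 - 4*n) + 17)/3 = (17 + n**2 - 4*n)/3 = 17/3 - 4*n/3 + n**2/3)
((Z(16) + G(1/(-4 - 11))) - 285)/(-997) = ((1/22 + (17/3 - 4/(3*(-4 - 11)) + (1/(-4 - 11))**2/3)) - 285)/(-997) = ((1/22 + (17/3 - 4/3/(-15) + (1/(-15))**2/3)) - 285)*(-1/997) = ((1/22 + (17/3 - 4/3*(-1/15) + (-1/15)**2/3)) - 285)*(-1/997) = ((1/22 + (17/3 + 4/45 + (1/3)*(1/225))) - 285)*(-1/997) = ((1/22 + (17/3 + 4/45 + 1/675)) - 285)*(-1/997) = ((1/22 + 3886/675) - 285)*(-1/997) = (86167/14850 - 285)*(-1/997) = -4146083/14850*(-1/997) = 4146083/14805450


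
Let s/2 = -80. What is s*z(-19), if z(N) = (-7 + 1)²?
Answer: -5760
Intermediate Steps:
z(N) = 36 (z(N) = (-6)² = 36)
s = -160 (s = 2*(-80) = -160)
s*z(-19) = -160*36 = -5760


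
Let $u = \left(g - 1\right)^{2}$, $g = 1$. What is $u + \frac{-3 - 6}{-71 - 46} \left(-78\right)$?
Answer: $-6$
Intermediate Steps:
$u = 0$ ($u = \left(1 - 1\right)^{2} = 0^{2} = 0$)
$u + \frac{-3 - 6}{-71 - 46} \left(-78\right) = 0 + \frac{-3 - 6}{-71 - 46} \left(-78\right) = 0 + - \frac{9}{-117} \left(-78\right) = 0 + \left(-9\right) \left(- \frac{1}{117}\right) \left(-78\right) = 0 + \frac{1}{13} \left(-78\right) = 0 - 6 = -6$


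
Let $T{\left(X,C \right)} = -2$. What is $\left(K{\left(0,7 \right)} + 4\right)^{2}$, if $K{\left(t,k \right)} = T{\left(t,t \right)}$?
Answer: $4$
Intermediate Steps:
$K{\left(t,k \right)} = -2$
$\left(K{\left(0,7 \right)} + 4\right)^{2} = \left(-2 + 4\right)^{2} = 2^{2} = 4$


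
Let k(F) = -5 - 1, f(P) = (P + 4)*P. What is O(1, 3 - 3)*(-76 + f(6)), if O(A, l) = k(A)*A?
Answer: 96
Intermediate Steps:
f(P) = P*(4 + P) (f(P) = (4 + P)*P = P*(4 + P))
k(F) = -6
O(A, l) = -6*A
O(1, 3 - 3)*(-76 + f(6)) = (-6*1)*(-76 + 6*(4 + 6)) = -6*(-76 + 6*10) = -6*(-76 + 60) = -6*(-16) = 96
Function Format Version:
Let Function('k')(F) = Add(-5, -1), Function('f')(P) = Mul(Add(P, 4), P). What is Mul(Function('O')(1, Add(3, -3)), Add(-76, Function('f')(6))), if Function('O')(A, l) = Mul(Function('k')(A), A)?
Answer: 96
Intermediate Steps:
Function('f')(P) = Mul(P, Add(4, P)) (Function('f')(P) = Mul(Add(4, P), P) = Mul(P, Add(4, P)))
Function('k')(F) = -6
Function('O')(A, l) = Mul(-6, A)
Mul(Function('O')(1, Add(3, -3)), Add(-76, Function('f')(6))) = Mul(Mul(-6, 1), Add(-76, Mul(6, Add(4, 6)))) = Mul(-6, Add(-76, Mul(6, 10))) = Mul(-6, Add(-76, 60)) = Mul(-6, -16) = 96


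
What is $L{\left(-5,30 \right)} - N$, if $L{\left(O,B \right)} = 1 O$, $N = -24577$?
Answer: $24572$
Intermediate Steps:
$L{\left(O,B \right)} = O$
$L{\left(-5,30 \right)} - N = -5 - -24577 = -5 + 24577 = 24572$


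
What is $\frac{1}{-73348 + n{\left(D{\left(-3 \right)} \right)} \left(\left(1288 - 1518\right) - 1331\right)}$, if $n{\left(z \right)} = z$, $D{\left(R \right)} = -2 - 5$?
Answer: $- \frac{1}{62421} \approx -1.602 \cdot 10^{-5}$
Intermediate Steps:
$D{\left(R \right)} = -7$ ($D{\left(R \right)} = -2 - 5 = -7$)
$\frac{1}{-73348 + n{\left(D{\left(-3 \right)} \right)} \left(\left(1288 - 1518\right) - 1331\right)} = \frac{1}{-73348 - 7 \left(\left(1288 - 1518\right) - 1331\right)} = \frac{1}{-73348 - 7 \left(-230 - 1331\right)} = \frac{1}{-73348 - -10927} = \frac{1}{-73348 + 10927} = \frac{1}{-62421} = - \frac{1}{62421}$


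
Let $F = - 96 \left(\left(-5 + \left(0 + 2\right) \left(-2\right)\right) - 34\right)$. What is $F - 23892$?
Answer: $-19764$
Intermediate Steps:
$F = 4128$ ($F = - 96 \left(\left(-5 + 2 \left(-2\right)\right) - 34\right) = - 96 \left(\left(-5 - 4\right) - 34\right) = - 96 \left(-9 - 34\right) = \left(-96\right) \left(-43\right) = 4128$)
$F - 23892 = 4128 - 23892 = -19764$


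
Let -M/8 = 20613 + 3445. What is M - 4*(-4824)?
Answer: -173168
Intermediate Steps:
M = -192464 (M = -8*(20613 + 3445) = -8*24058 = -192464)
M - 4*(-4824) = -192464 - 4*(-4824) = -192464 - 1*(-19296) = -192464 + 19296 = -173168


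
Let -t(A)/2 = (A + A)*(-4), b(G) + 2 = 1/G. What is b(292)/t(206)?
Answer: -583/962432 ≈ -0.00060576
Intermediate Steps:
b(G) = -2 + 1/G
t(A) = 16*A (t(A) = -2*(A + A)*(-4) = -2*2*A*(-4) = -(-16)*A = 16*A)
b(292)/t(206) = (-2 + 1/292)/((16*206)) = (-2 + 1/292)/3296 = -583/292*1/3296 = -583/962432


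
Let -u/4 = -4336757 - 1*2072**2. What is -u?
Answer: -34519764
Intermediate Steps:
u = 34519764 (u = -4*(-4336757 - 1*2072**2) = -4*(-4336757 - 1*4293184) = -4*(-4336757 - 4293184) = -4*(-8629941) = 34519764)
-u = -1*34519764 = -34519764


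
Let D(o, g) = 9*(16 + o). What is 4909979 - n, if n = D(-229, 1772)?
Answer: 4911896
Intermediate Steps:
D(o, g) = 144 + 9*o
n = -1917 (n = 144 + 9*(-229) = 144 - 2061 = -1917)
4909979 - n = 4909979 - 1*(-1917) = 4909979 + 1917 = 4911896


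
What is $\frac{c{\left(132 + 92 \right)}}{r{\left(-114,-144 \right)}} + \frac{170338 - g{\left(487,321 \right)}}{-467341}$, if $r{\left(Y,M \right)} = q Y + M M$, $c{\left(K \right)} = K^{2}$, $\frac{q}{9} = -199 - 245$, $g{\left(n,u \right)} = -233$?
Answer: $- \frac{147424117}{567819315} \approx -0.25963$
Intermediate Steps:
$q = -3996$ ($q = 9 \left(-199 - 245\right) = 9 \left(-444\right) = -3996$)
$r{\left(Y,M \right)} = M^{2} - 3996 Y$ ($r{\left(Y,M \right)} = - 3996 Y + M M = - 3996 Y + M^{2} = M^{2} - 3996 Y$)
$\frac{c{\left(132 + 92 \right)}}{r{\left(-114,-144 \right)}} + \frac{170338 - g{\left(487,321 \right)}}{-467341} = \frac{\left(132 + 92\right)^{2}}{\left(-144\right)^{2} - -455544} + \frac{170338 - -233}{-467341} = \frac{224^{2}}{20736 + 455544} + \left(170338 + 233\right) \left(- \frac{1}{467341}\right) = \frac{50176}{476280} + 170571 \left(- \frac{1}{467341}\right) = 50176 \cdot \frac{1}{476280} - \frac{170571}{467341} = \frac{128}{1215} - \frac{170571}{467341} = - \frac{147424117}{567819315}$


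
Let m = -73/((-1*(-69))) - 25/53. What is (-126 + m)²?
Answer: 217506573376/13373649 ≈ 16264.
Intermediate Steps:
m = -5594/3657 (m = -73/69 - 25*1/53 = -73*1/69 - 25/53 = -73/69 - 25/53 = -5594/3657 ≈ -1.5297)
(-126 + m)² = (-126 - 5594/3657)² = (-466376/3657)² = 217506573376/13373649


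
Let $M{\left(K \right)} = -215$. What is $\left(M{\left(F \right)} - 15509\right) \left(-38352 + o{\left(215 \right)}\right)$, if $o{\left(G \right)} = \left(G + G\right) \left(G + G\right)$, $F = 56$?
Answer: $-2304320752$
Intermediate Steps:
$o{\left(G \right)} = 4 G^{2}$ ($o{\left(G \right)} = 2 G 2 G = 4 G^{2}$)
$\left(M{\left(F \right)} - 15509\right) \left(-38352 + o{\left(215 \right)}\right) = \left(-215 - 15509\right) \left(-38352 + 4 \cdot 215^{2}\right) = - 15724 \left(-38352 + 4 \cdot 46225\right) = - 15724 \left(-38352 + 184900\right) = \left(-15724\right) 146548 = -2304320752$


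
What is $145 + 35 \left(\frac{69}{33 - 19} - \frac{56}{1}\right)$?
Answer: $- \frac{3285}{2} \approx -1642.5$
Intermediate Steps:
$145 + 35 \left(\frac{69}{33 - 19} - \frac{56}{1}\right) = 145 + 35 \left(\frac{69}{14} - 56\right) = 145 + 35 \left(- \frac{715}{14}\right) = 145 - \frac{3575}{2} = - \frac{3285}{2}$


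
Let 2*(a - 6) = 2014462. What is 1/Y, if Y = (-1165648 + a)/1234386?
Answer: -1234386/158411 ≈ -7.7923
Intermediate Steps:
a = 1007237 (a = 6 + (½)*2014462 = 6 + 1007231 = 1007237)
Y = -158411/1234386 (Y = (-1165648 + 1007237)/1234386 = -158411*1/1234386 = -158411/1234386 ≈ -0.12833)
1/Y = 1/(-158411/1234386) = -1234386/158411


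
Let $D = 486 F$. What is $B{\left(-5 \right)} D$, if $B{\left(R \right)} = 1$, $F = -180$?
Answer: $-87480$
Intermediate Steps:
$D = -87480$ ($D = 486 \left(-180\right) = -87480$)
$B{\left(-5 \right)} D = 1 \left(-87480\right) = -87480$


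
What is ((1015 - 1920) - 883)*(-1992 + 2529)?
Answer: -960156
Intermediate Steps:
((1015 - 1920) - 883)*(-1992 + 2529) = (-905 - 883)*537 = -1788*537 = -960156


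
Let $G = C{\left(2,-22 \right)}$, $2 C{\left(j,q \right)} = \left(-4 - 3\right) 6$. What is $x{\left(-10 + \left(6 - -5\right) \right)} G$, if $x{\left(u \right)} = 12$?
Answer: $-252$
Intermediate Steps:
$C{\left(j,q \right)} = -21$ ($C{\left(j,q \right)} = \frac{\left(-4 - 3\right) 6}{2} = \frac{\left(-7\right) 6}{2} = \frac{1}{2} \left(-42\right) = -21$)
$G = -21$
$x{\left(-10 + \left(6 - -5\right) \right)} G = 12 \left(-21\right) = -252$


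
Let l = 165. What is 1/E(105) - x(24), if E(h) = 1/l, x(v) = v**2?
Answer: -411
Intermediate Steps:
E(h) = 1/165
1/E(105) - x(24) = 1/(1/165) - 1*24**2 = 165 - 1*576 = 165 - 576 = -411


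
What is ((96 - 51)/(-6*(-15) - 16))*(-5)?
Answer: -225/74 ≈ -3.0405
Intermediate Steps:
((96 - 51)/(-6*(-15) - 16))*(-5) = (45/(90 - 16))*(-5) = (45/74)*(-5) = -225/74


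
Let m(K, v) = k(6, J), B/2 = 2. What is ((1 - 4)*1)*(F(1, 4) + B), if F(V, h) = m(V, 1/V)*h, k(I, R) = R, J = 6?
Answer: -84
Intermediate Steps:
B = 4 (B = 2*2 = 4)
m(K, v) = 6
F(V, h) = 6*h
((1 - 4)*1)*(F(1, 4) + B) = ((1 - 4)*1)*(6*4 + 4) = (-3*1)*(24 + 4) = -3*28 = -84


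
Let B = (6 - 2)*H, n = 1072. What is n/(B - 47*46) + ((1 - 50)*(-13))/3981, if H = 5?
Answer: -483863/1421217 ≈ -0.34046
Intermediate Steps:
B = 20 (B = (6 - 2)*5 = 4*5 = 20)
n/(B - 47*46) + ((1 - 50)*(-13))/3981 = 1072/(20 - 47*46) + ((1 - 50)*(-13))/3981 = 1072/(20 - 2162) - 49*(-13)*(1/3981) = 1072/(-2142) + 637*(1/3981) = 1072*(-1/2142) + 637/3981 = -536/1071 + 637/3981 = -483863/1421217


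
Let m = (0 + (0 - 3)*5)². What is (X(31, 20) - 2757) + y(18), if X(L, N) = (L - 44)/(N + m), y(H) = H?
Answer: -671068/245 ≈ -2739.1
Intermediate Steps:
m = 225 (m = (0 - 3*5)² = (0 - 15)² = (-15)² = 225)
X(L, N) = (-44 + L)/(225 + N) (X(L, N) = (L - 44)/(N + 225) = (-44 + L)/(225 + N))
(X(31, 20) - 2757) + y(18) = ((-44 + 31)/(225 + 20) - 2757) + 18 = (-13/245 - 2757) + 18 = -675478/245 + 18 = -671068/245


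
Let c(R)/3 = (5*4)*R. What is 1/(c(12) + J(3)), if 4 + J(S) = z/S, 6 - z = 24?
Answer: 1/710 ≈ 0.0014085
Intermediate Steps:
z = -18 (z = 6 - 1*24 = 6 - 24 = -18)
c(R) = 60*R (c(R) = 3*((5*4)*R) = 3*(20*R) = 60*R)
J(S) = -4 - 18/S
1/(c(12) + J(3)) = 1/(60*12 + (-4 - 18/3)) = 1/(720 + (-4 - 18*1/3)) = 1/(720 + (-4 - 6)) = 1/(720 - 10) = 1/710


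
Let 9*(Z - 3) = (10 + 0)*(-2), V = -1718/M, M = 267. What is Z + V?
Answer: -4531/801 ≈ -5.6567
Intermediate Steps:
V = -1718/267 ≈ -6.4345
Z = 7/9 (Z = 3 + ((10 + 0)*(-2))/9 = 3 + (10*(-2))/9 = 3 + (⅑)*(-20) = 3 - 20/9 = 7/9 ≈ 0.77778)
Z + V = 7/9 - 1718/267 = -4531/801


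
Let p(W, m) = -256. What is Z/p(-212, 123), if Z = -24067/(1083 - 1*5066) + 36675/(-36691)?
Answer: -184241443/9352976192 ≈ -0.019699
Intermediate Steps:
Z = 736965772/146140253 (Z = -24067/(1083 - 5066) + 36675*(-1/36691) = -24067/(-3983) - 36675/36691 = -24067*(-1/3983) - 36675/36691 = 24067/3983 - 36675/36691 = 736965772/146140253 ≈ 5.0429)
Z/p(-212, 123) = (736965772/146140253)/(-256) = (736965772/146140253)*(-1/256) = -184241443/9352976192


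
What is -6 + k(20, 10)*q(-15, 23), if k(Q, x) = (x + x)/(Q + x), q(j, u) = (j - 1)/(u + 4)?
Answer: -518/81 ≈ -6.3951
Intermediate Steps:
q(j, u) = (-1 + j)/(4 + u)
k(Q, x) = 2*x/(Q + x) (k(Q, x) = (2*x)/(Q + x) = 2*x/(Q + x))
-6 + k(20, 10)*q(-15, 23) = -6 + (2*10/(20 + 10))*((-1 - 15)/(4 + 23)) = -6 + (2*10/30)*(-16/27) = -6 + (2*10*(1/30))*((1/27)*(-16)) = -6 + (2/3)*(-16/27) = -6 - 32/81 = -518/81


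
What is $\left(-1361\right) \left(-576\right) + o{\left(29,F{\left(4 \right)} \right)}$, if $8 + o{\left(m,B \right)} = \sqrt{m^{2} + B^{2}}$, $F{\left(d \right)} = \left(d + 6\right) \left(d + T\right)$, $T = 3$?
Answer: $783928 + \sqrt{5741} \approx 7.84 \cdot 10^{5}$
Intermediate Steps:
$F{\left(d \right)} = \left(3 + d\right) \left(6 + d\right)$ ($F{\left(d \right)} = \left(d + 6\right) \left(d + 3\right) = \left(6 + d\right) \left(3 + d\right) = \left(3 + d\right) \left(6 + d\right)$)
$o{\left(m,B \right)} = -8 + \sqrt{B^{2} + m^{2}}$ ($o{\left(m,B \right)} = -8 + \sqrt{m^{2} + B^{2}} = -8 + \sqrt{B^{2} + m^{2}}$)
$\left(-1361\right) \left(-576\right) + o{\left(29,F{\left(4 \right)} \right)} = \left(-1361\right) \left(-576\right) - \left(8 - \sqrt{\left(18 + 4^{2} + 9 \cdot 4\right)^{2} + 29^{2}}\right) = 783936 - \left(8 - \sqrt{\left(18 + 16 + 36\right)^{2} + 841}\right) = 783936 - \left(8 - \sqrt{70^{2} + 841}\right) = 783936 - \left(8 - \sqrt{4900 + 841}\right) = 783936 - \left(8 - \sqrt{5741}\right) = 783928 + \sqrt{5741}$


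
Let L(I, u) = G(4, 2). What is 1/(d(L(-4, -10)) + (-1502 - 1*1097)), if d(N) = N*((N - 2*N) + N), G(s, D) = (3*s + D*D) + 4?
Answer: -1/2599 ≈ -0.00038476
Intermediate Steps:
G(s, D) = 4 + D² + 3*s (G(s, D) = (3*s + D²) + 4 = (D² + 3*s) + 4 = 4 + D² + 3*s)
L(I, u) = 20 (L(I, u) = 4 + 2² + 3*4 = 4 + 4 + 12 = 20)
d(N) = 0 (d(N) = N*(-N + N) = N*0 = 0)
1/(d(L(-4, -10)) + (-1502 - 1*1097)) = 1/(0 + (-1502 - 1*1097)) = 1/(0 + (-1502 - 1097)) = 1/(0 - 2599) = 1/(-2599) = -1/2599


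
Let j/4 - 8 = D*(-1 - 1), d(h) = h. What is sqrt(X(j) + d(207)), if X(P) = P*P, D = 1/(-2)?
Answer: 3*sqrt(167) ≈ 38.769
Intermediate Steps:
D = -1/2 ≈ -0.50000
j = 36 (j = 32 + 4*(-(-1 - 1)/2) = 32 + 4*(-1/2*(-2)) = 32 + 4*1 = 32 + 4 = 36)
X(P) = P**2
sqrt(X(j) + d(207)) = sqrt(36**2 + 207) = sqrt(1296 + 207) = sqrt(1503) = 3*sqrt(167)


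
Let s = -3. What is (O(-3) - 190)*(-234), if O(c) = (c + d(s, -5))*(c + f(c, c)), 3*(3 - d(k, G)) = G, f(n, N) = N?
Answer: 46800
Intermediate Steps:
d(k, G) = 3 - G/3
O(c) = 2*c*(14/3 + c) (O(c) = (c + (3 - ⅓*(-5)))*(c + c) = (c + (3 + 5/3))*(2*c) = (c + 14/3)*(2*c) = (14/3 + c)*(2*c) = 2*c*(14/3 + c))
(O(-3) - 190)*(-234) = ((⅔)*(-3)*(14 + 3*(-3)) - 190)*(-234) = ((⅔)*(-3)*(14 - 9) - 190)*(-234) = ((⅔)*(-3)*5 - 190)*(-234) = (-10 - 190)*(-234) = -200*(-234) = 46800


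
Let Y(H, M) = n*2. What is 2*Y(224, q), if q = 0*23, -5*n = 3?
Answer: -12/5 ≈ -2.4000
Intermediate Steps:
n = -⅗ (n = -⅕*3 = -⅗ ≈ -0.60000)
q = 0
Y(H, M) = -6/5 (Y(H, M) = -⅗*2 = -6/5)
2*Y(224, q) = 2*(-6/5) = -12/5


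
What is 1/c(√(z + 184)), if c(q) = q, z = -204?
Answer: -I*√5/10 ≈ -0.22361*I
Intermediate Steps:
1/c(√(z + 184)) = 1/(√(-204 + 184)) = 1/(√(-20)) = 1/(2*I*√5) = -I*√5/10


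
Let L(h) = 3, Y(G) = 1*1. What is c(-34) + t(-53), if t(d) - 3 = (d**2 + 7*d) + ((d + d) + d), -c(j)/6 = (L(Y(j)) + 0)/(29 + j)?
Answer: 11428/5 ≈ 2285.6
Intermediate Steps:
Y(G) = 1
c(j) = -18/(29 + j) (c(j) = -6*(3 + 0)/(29 + j) = -18/(29 + j))
t(d) = 3 + d**2 + 10*d (t(d) = 3 + ((d**2 + 7*d) + ((d + d) + d)) = 3 + ((d**2 + 7*d) + (2*d + d)) = 3 + ((d**2 + 7*d) + 3*d) = 3 + (d**2 + 10*d) = 3 + d**2 + 10*d)
c(-34) + t(-53) = -18/(29 - 34) + (3 + (-53)**2 + 10*(-53)) = -18/(-5) + (3 + 2809 - 530) = -18*(-1/5) + 2282 = 18/5 + 2282 = 11428/5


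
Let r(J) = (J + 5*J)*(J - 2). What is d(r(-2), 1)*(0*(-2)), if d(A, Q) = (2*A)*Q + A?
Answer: 0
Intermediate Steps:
r(J) = 6*J*(-2 + J) (r(J) = (6*J)*(-2 + J) = 6*J*(-2 + J))
d(A, Q) = A + 2*A*Q (d(A, Q) = 2*A*Q + A = A + 2*A*Q)
d(r(-2), 1)*(0*(-2)) = ((6*(-2)*(-2 - 2))*(1 + 2*1))*(0*(-2)) = ((6*(-2)*(-4))*(1 + 2))*0 = (48*3)*0 = 144*0 = 0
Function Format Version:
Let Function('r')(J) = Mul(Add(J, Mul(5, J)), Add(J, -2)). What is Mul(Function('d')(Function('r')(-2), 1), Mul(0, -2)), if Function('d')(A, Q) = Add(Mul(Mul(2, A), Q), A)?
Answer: 0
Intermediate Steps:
Function('r')(J) = Mul(6, J, Add(-2, J)) (Function('r')(J) = Mul(Mul(6, J), Add(-2, J)) = Mul(6, J, Add(-2, J)))
Function('d')(A, Q) = Add(A, Mul(2, A, Q)) (Function('d')(A, Q) = Add(Mul(2, A, Q), A) = Add(A, Mul(2, A, Q)))
Mul(Function('d')(Function('r')(-2), 1), Mul(0, -2)) = Mul(Mul(Mul(6, -2, Add(-2, -2)), Add(1, Mul(2, 1))), Mul(0, -2)) = Mul(Mul(Mul(6, -2, -4), Add(1, 2)), 0) = Mul(Mul(48, 3), 0) = Mul(144, 0) = 0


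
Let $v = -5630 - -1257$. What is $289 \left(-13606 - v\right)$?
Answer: $-2668337$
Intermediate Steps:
$v = -4373$ ($v = -5630 + 1257 = -4373$)
$289 \left(-13606 - v\right) = 289 \left(-13606 - -4373\right) = 289 \left(-13606 + 4373\right) = 289 \left(-9233\right) = -2668337$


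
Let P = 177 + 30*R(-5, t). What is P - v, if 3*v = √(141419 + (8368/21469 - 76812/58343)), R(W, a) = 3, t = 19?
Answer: 267 - √221873820362825731459023/3757697601 ≈ 141.65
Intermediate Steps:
P = 267 (P = 177 + 30*3 = 177 + 90 = 267)
v = √221873820362825731459023/3757697601 (v = √(141419 + (8368/21469 - 76812/58343))/3 = √(141419 - 1160862604/1252565867)/3 = √(177135451482669/1252565867)/3 = (√221873820362825731459023/1252565867)/3 = √221873820362825731459023/3757697601 ≈ 125.35)
P - v = 267 - √221873820362825731459023/3757697601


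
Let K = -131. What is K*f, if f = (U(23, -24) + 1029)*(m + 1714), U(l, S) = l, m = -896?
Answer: -112730216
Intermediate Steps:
f = 860536 (f = (23 + 1029)*(-896 + 1714) = 1052*818 = 860536)
K*f = -131*860536 = -112730216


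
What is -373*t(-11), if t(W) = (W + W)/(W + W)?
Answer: -373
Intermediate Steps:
t(W) = 1 (t(W) = (2*W)/((2*W)) = (2*W)*(1/(2*W)) = 1)
-373*t(-11) = -373*1 = -373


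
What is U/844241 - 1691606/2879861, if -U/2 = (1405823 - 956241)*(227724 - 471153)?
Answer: 630350016061662470/2431296730501 ≈ 2.5927e+5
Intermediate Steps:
U = 218882593356 (U = -2*(1405823 - 956241)*(227724 - 471153) = -899164*(-243429) = -2*(-109441296678) = 218882593356)
U/844241 - 1691606/2879861 = 218882593356/844241 - 1691606/2879861 = 630350016061662470/2431296730501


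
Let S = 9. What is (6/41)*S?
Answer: 54/41 ≈ 1.3171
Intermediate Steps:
(6/41)*S = (6/41)*9 = 54/41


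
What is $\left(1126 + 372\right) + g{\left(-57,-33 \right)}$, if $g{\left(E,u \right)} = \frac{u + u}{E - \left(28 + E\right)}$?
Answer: $\frac{21005}{14} \approx 1500.4$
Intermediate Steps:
$g{\left(E,u \right)} = - \frac{u}{14}$ ($g{\left(E,u \right)} = \frac{2 u}{-28} = 2 u \left(- \frac{1}{28}\right) = - \frac{u}{14}$)
$\left(1126 + 372\right) + g{\left(-57,-33 \right)} = \left(1126 + 372\right) - - \frac{33}{14} = 1498 + \frac{33}{14} = \frac{21005}{14}$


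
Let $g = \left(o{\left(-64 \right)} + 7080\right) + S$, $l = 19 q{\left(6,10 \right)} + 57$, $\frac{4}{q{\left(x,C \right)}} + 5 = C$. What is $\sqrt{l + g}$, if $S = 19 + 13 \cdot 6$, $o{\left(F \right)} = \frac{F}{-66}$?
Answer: $\frac{\sqrt{197385870}}{165} \approx 85.148$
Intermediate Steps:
$q{\left(x,C \right)} = \frac{4}{-5 + C}$
$o{\left(F \right)} = - \frac{F}{66}$ ($o{\left(F \right)} = F \left(- \frac{1}{66}\right) = - \frac{F}{66}$)
$S = 97$ ($S = 19 + 78 = 97$)
$l = \frac{361}{5}$ ($l = 19 \frac{4}{-5 + 10} + 57 = 19 \cdot \frac{4}{5} + 57 = \frac{76}{5} + 57 = \frac{361}{5} \approx 72.2$)
$g = \frac{236873}{33}$ ($g = \left(\left(- \frac{1}{66}\right) \left(-64\right) + 7080\right) + 97 = \left(\frac{32}{33} + 7080\right) + 97 = \frac{233672}{33} + 97 = \frac{236873}{33} \approx 7178.0$)
$\sqrt{l + g} = \sqrt{\frac{361}{5} + \frac{236873}{33}} = \sqrt{\frac{1196278}{165}} = \frac{\sqrt{197385870}}{165}$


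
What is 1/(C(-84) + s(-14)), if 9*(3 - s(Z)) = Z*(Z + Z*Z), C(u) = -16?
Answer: 9/2431 ≈ 0.0037022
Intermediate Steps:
s(Z) = 3 - Z*(Z + Z²)/9 (s(Z) = 3 - Z*(Z + Z*Z)/9 = 3 - Z*(Z + Z²)/9)
1/(C(-84) + s(-14)) = 1/(-16 + (3 - ⅑*(-14)² - ⅑*(-14)³)) = 1/(-16 + (3 - ⅑*196 - ⅑*(-2744))) = 1/(-16 + (3 - 196/9 + 2744/9)) = 1/(-16 + 2575/9) = 1/(2431/9) = 9/2431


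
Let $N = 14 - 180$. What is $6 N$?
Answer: $-996$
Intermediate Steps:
$N = -166$
$6 N = 6 \left(-166\right) = -996$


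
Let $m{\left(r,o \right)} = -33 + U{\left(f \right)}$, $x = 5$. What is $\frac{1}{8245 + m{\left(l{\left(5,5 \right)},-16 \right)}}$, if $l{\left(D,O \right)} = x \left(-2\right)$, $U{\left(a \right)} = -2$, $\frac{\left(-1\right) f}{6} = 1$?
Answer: $\frac{1}{8210} \approx 0.0001218$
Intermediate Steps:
$f = -6$ ($f = \left(-6\right) 1 = -6$)
$l{\left(D,O \right)} = -10$ ($l{\left(D,O \right)} = 5 \left(-2\right) = -10$)
$m{\left(r,o \right)} = -35$ ($m{\left(r,o \right)} = -33 - 2 = -35$)
$\frac{1}{8245 + m{\left(l{\left(5,5 \right)},-16 \right)}} = \frac{1}{8245 - 35} = \frac{1}{8210}$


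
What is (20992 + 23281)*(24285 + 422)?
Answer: 1093853011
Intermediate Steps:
(20992 + 23281)*(24285 + 422) = 44273*24707 = 1093853011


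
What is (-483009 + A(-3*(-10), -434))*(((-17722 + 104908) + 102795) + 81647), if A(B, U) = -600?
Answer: -131361745452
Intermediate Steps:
(-483009 + A(-3*(-10), -434))*(((-17722 + 104908) + 102795) + 81647) = (-483009 - 600)*(((-17722 + 104908) + 102795) + 81647) = -483609*((87186 + 102795) + 81647) = -483609*(189981 + 81647) = -483609*271628 = -131361745452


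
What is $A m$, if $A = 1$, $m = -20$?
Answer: $-20$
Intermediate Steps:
$A m = 1 \left(-20\right) = -20$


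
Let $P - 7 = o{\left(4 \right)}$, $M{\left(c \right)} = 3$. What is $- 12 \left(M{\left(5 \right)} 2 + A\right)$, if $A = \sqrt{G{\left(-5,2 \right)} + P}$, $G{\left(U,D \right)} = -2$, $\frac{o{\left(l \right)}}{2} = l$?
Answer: $-72 - 12 \sqrt{13} \approx -115.27$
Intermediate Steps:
$o{\left(l \right)} = 2 l$
$P = 15$ ($P = 7 + 2 \cdot 4 = 7 + 8 = 15$)
$A = \sqrt{13}$ ($A = \sqrt{-2 + 15} = \sqrt{13} \approx 3.6056$)
$- 12 \left(M{\left(5 \right)} 2 + A\right) = - 12 \left(3 \cdot 2 + \sqrt{13}\right) = - 12 \left(6 + \sqrt{13}\right) = -72 - 12 \sqrt{13}$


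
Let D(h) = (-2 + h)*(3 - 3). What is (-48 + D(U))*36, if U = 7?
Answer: -1728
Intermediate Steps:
D(h) = 0 (D(h) = (-2 + h)*0 = 0)
(-48 + D(U))*36 = (-48 + 0)*36 = -48*36 = -1728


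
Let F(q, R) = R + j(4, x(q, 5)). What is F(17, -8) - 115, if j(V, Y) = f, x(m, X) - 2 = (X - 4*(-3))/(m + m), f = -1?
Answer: -124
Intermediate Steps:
x(m, X) = 2 + (12 + X)/(2*m) (x(m, X) = 2 + (X - 4*(-3))/(m + m) = 2 + (X + 12)/((2*m)) = 2 + (12 + X)*(1/(2*m)) = 2 + (12 + X)/(2*m))
j(V, Y) = -1
F(q, R) = -1 + R (F(q, R) = R - 1 = -1 + R)
F(17, -8) - 115 = (-1 - 8) - 115 = -9 - 115 = -124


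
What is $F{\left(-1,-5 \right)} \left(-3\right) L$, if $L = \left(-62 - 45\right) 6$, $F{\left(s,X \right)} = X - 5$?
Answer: $-19260$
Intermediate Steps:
$F{\left(s,X \right)} = -5 + X$
$L = -642$ ($L = \left(-107\right) 6 = -642$)
$F{\left(-1,-5 \right)} \left(-3\right) L = \left(-5 - 5\right) \left(-3\right) \left(-642\right) = \left(-10\right) \left(-3\right) \left(-642\right) = 30 \left(-642\right) = -19260$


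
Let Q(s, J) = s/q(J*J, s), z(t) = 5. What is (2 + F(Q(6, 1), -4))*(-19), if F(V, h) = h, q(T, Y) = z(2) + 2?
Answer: 38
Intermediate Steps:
q(T, Y) = 7 (q(T, Y) = 5 + 2 = 7)
Q(s, J) = s/7
(2 + F(Q(6, 1), -4))*(-19) = (2 - 4)*(-19) = -2*(-19) = 38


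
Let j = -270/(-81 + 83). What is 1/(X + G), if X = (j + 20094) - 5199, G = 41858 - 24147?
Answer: 1/32471 ≈ 3.0797e-5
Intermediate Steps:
G = 17711
j = -135 (j = -270/2 = -270*1/2 = -135)
X = 14760 (X = (-135 + 20094) - 5199 = 19959 - 5199 = 14760)
1/(X + G) = 1/(14760 + 17711) = 1/32471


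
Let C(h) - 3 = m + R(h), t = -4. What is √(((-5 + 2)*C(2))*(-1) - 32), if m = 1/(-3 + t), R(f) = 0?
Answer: 2*I*√287/7 ≈ 4.8403*I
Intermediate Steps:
m = -⅐ (m = 1/(-3 - 4) = 1/(-7) = -⅐ ≈ -0.14286)
C(h) = 20/7 (C(h) = 3 + (-⅐ + 0) = 3 - ⅐ = 20/7)
√(((-5 + 2)*C(2))*(-1) - 32) = √(((-5 + 2)*(20/7))*(-1) - 32) = √(-3*20/7*(-1) - 32) = √(-60/7*(-1) - 32) = √(60/7 - 32) = √(-164/7) = 2*I*√287/7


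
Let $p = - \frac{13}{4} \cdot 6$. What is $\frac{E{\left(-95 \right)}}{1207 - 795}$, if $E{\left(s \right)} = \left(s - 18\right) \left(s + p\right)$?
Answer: $\frac{25877}{824} \approx 31.404$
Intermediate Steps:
$p = - \frac{39}{2}$ ($p = \left(-13\right) \frac{1}{4} \cdot 6 = \left(- \frac{13}{4}\right) 6 = - \frac{39}{2} \approx -19.5$)
$E{\left(s \right)} = \left(-18 + s\right) \left(- \frac{39}{2} + s\right)$ ($E{\left(s \right)} = \left(s - 18\right) \left(s - \frac{39}{2}\right) = \left(-18 + s\right) \left(- \frac{39}{2} + s\right)$)
$\frac{E{\left(-95 \right)}}{1207 - 795} = \frac{351 + \left(-95\right)^{2} - - \frac{7125}{2}}{1207 - 795} = \frac{351 + 9025 + \frac{7125}{2}}{412} = \frac{25877}{2} \cdot \frac{1}{412} = \frac{25877}{824}$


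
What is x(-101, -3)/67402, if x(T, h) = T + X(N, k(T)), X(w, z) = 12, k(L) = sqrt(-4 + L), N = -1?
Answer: -89/67402 ≈ -0.0013204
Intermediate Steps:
x(T, h) = 12 + T (x(T, h) = T + 12 = 12 + T)
x(-101, -3)/67402 = (12 - 101)/67402 = -89*1/67402 = -89/67402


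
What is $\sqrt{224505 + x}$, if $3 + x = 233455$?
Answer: $\sqrt{457957} \approx 676.73$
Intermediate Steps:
$x = 233452$ ($x = -3 + 233455 = 233452$)
$\sqrt{224505 + x} = \sqrt{224505 + 233452} = \sqrt{457957}$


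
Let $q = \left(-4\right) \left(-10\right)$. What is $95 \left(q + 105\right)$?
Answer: $13775$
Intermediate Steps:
$q = 40$
$95 \left(q + 105\right) = 95 \left(40 + 105\right) = 95 \cdot 145 = 13775$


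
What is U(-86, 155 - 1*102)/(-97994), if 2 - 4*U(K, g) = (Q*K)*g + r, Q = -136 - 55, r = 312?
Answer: 108861/48997 ≈ 2.2218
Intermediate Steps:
Q = -191
U(K, g) = -155/2 + 191*K*g/4 (U(K, g) = ½ - ((-191*K)*g + 312)/4 = ½ - (-191*K*g + 312)/4 = ½ - (312 - 191*K*g)/4 = ½ + (-78 + 191*K*g/4) = -155/2 + 191*K*g/4)
U(-86, 155 - 1*102)/(-97994) = (-155/2 + (191/4)*(-86)*(155 - 1*102))/(-97994) = (-155/2 + (191/4)*(-86)*(155 - 102))*(-1/97994) = (-155/2 + (191/4)*(-86)*53)*(-1/97994) = (-155/2 - 435289/2)*(-1/97994) = -217722*(-1/97994) = 108861/48997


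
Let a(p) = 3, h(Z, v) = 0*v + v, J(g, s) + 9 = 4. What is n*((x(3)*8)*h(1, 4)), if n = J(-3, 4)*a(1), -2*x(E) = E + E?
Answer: 1440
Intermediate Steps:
x(E) = -E (x(E) = -(E + E)/2 = -E)
J(g, s) = -5 (J(g, s) = -9 + 4 = -5)
h(Z, v) = v (h(Z, v) = 0 + v = v)
n = -15 (n = -5*3 = -15)
n*((x(3)*8)*h(1, 4)) = -15*-1*3*8*4 = -15*(-3*8)*4 = -(-360)*4 = -15*(-96) = 1440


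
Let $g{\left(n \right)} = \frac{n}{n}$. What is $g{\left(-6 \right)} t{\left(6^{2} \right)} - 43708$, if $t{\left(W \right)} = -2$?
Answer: $-43710$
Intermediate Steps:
$g{\left(n \right)} = 1$
$g{\left(-6 \right)} t{\left(6^{2} \right)} - 43708 = 1 \left(-2\right) - 43708 = -2 - 43708 = -43710$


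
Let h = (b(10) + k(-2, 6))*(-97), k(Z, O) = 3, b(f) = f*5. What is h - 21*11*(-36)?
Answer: 3175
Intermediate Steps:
b(f) = 5*f
h = -5141 (h = (5*10 + 3)*(-97) = (50 + 3)*(-97) = 53*(-97) = -5141)
h - 21*11*(-36) = -5141 - 21*11*(-36) = -5141 - 231*(-36) = -5141 + 8316 = 3175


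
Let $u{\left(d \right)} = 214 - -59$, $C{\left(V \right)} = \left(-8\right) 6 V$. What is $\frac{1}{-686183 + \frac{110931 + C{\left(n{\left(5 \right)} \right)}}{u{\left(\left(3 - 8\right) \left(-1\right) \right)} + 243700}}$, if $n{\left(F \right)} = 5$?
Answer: $- \frac{243973}{167410014368} \approx -1.4573 \cdot 10^{-6}$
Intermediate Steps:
$C{\left(V \right)} = - 48 V$
$u{\left(d \right)} = 273$ ($u{\left(d \right)} = 214 + 59 = 273$)
$\frac{1}{-686183 + \frac{110931 + C{\left(n{\left(5 \right)} \right)}}{u{\left(\left(3 - 8\right) \left(-1\right) \right)} + 243700}} = \frac{1}{-686183 + \frac{110931 - 240}{273 + 243700}} = \frac{1}{-686183 + \frac{110931 - 240}{243973}} = \frac{1}{-686183 + 110691 \cdot \frac{1}{243973}} = \frac{1}{-686183 + \frac{110691}{243973}} = \frac{1}{- \frac{167410014368}{243973}} = - \frac{243973}{167410014368}$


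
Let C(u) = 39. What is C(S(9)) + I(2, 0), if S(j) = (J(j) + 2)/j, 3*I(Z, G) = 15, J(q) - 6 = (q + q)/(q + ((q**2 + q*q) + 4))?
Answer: 44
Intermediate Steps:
J(q) = 6 + 2*q/(4 + q + 2*q**2) (J(q) = 6 + (q + q)/(q + ((q**2 + q*q) + 4)) = 6 + (2*q)/(q + ((q**2 + q**2) + 4)) = 6 + (2*q)/(q + (2*q**2 + 4)) = 6 + (2*q)/(q + (4 + 2*q**2)) = 6 + (2*q)/(4 + q + 2*q**2) = 6 + 2*q/(4 + q + 2*q**2))
I(Z, G) = 5 (I(Z, G) = (1/3)*15 = 5)
S(j) = (2 + 4*(6 + 2*j + 3*j**2)/(4 + j + 2*j**2))/j (S(j) = (4*(6 + 2*j + 3*j**2)/(4 + j + 2*j**2) + 2)/j = (2 + 4*(6 + 2*j + 3*j**2)/(4 + j + 2*j**2))/j)
C(S(9)) + I(2, 0) = 39 + 5 = 44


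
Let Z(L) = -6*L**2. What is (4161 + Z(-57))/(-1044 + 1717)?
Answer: -15333/673 ≈ -22.783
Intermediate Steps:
(4161 + Z(-57))/(-1044 + 1717) = (4161 - 6*(-57)**2)/(-1044 + 1717) = (4161 - 6*3249)/673 = (4161 - 19494)*(1/673) = -15333*1/673 = -15333/673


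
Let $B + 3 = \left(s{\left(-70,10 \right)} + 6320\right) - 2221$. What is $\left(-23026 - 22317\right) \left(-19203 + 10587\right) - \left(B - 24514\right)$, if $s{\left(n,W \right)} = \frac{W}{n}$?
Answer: $\frac{2734869943}{7} \approx 3.907 \cdot 10^{8}$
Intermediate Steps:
$B = \frac{28671}{7}$ ($B = -3 + \left(\left(\frac{10}{-70} + 6320\right) - 2221\right) = -3 + \left(\left(10 \left(- \frac{1}{70}\right) + 6320\right) - 2221\right) = -3 + \left(\left(- \frac{1}{7} + 6320\right) - 2221\right) = -3 + \left(\frac{44239}{7} - 2221\right) = -3 + \frac{28692}{7} = \frac{28671}{7} \approx 4095.9$)
$\left(-23026 - 22317\right) \left(-19203 + 10587\right) - \left(B - 24514\right) = \left(-23026 - 22317\right) \left(-19203 + 10587\right) - \left(\frac{28671}{7} - 24514\right) = \left(-45343\right) \left(-8616\right) - - \frac{142927}{7} = 390675288 + \frac{142927}{7} = \frac{2734869943}{7}$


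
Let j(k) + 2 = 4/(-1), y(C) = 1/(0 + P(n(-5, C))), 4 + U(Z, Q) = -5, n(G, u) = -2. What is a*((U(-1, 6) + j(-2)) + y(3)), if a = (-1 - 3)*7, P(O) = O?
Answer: 434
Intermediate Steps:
U(Z, Q) = -9 (U(Z, Q) = -4 - 5 = -9)
y(C) = -½ (y(C) = 1/(0 - 2) = 1/(-2) = -½)
j(k) = -6 (j(k) = -2 + 4/(-1) = -2 + 4*(-1) = -2 - 4 = -6)
a = -28 (a = -4*7 = -28)
a*((U(-1, 6) + j(-2)) + y(3)) = -28*((-9 - 6) - ½) = -28*(-15 - ½) = -28*(-31/2) = 434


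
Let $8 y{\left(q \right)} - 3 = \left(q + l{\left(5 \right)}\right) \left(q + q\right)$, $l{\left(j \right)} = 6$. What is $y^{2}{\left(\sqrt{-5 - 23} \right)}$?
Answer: $\frac{\left(53 - 24 i \sqrt{7}\right)^{2}}{64} \approx -19.109 - 105.17 i$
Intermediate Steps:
$y{\left(q \right)} = \frac{3}{8} + \frac{q \left(6 + q\right)}{4}$ ($y{\left(q \right)} = \frac{3}{8} + \frac{\left(q + 6\right) \left(q + q\right)}{8} = \frac{3}{8} + \frac{\left(6 + q\right) 2 q}{8} = \frac{3}{8} + \frac{2 q \left(6 + q\right)}{8} = \frac{3}{8} + \frac{q \left(6 + q\right)}{4}$)
$y^{2}{\left(\sqrt{-5 - 23} \right)} = \left(\frac{3}{8} + \frac{\left(\sqrt{-5 - 23}\right)^{2}}{4} + \frac{3 \sqrt{-5 - 23}}{2}\right)^{2} = \left(\frac{3}{8} + \frac{\left(\sqrt{-28}\right)^{2}}{4} + \frac{3 \sqrt{-28}}{2}\right)^{2} = \left(\frac{3}{8} + \frac{\left(2 i \sqrt{7}\right)^{2}}{4} + \frac{3 \cdot 2 i \sqrt{7}}{2}\right)^{2} = \left(\frac{3}{8} + \frac{1}{4} \left(-28\right) + 3 i \sqrt{7}\right)^{2} = \left(\frac{3}{8} - 7 + 3 i \sqrt{7}\right)^{2} = \left(- \frac{53}{8} + 3 i \sqrt{7}\right)^{2}$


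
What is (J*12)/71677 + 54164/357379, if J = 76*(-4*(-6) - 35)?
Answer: 27007900/2328714053 ≈ 0.011598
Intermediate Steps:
J = -836 (J = 76*(24 - 35) = 76*(-11) = -836)
(J*12)/71677 + 54164/357379 = -836*12/71677 + 54164/357379 = -10032*1/71677 + 54164*(1/357379) = -10032/71677 + 4924/32489 = 27007900/2328714053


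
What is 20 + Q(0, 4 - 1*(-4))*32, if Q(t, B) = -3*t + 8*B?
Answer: 2068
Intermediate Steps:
20 + Q(0, 4 - 1*(-4))*32 = 20 + (-3*0 + 8*(4 - 1*(-4)))*32 = 20 + (0 + 8*(4 + 4))*32 = 20 + (0 + 8*8)*32 = 20 + (0 + 64)*32 = 20 + 64*32 = 20 + 2048 = 2068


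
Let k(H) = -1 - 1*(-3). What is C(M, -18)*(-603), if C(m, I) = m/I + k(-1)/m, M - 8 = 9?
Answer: 16951/34 ≈ 498.56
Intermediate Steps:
k(H) = 2 (k(H) = -1 + 3 = 2)
M = 17 (M = 8 + 9 = 17)
C(m, I) = 2/m + m/I (C(m, I) = m/I + 2/m = 2/m + m/I)
C(M, -18)*(-603) = (2/17 + 17/(-18))*(-603) = (2*(1/17) + 17*(-1/18))*(-603) = (2/17 - 17/18)*(-603) = -253/306*(-603) = 16951/34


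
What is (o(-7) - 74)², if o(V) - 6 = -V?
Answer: 3721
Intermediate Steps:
o(V) = 6 - V
(o(-7) - 74)² = ((6 - 1*(-7)) - 74)² = ((6 + 7) - 74)² = (13 - 74)² = (-61)² = 3721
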